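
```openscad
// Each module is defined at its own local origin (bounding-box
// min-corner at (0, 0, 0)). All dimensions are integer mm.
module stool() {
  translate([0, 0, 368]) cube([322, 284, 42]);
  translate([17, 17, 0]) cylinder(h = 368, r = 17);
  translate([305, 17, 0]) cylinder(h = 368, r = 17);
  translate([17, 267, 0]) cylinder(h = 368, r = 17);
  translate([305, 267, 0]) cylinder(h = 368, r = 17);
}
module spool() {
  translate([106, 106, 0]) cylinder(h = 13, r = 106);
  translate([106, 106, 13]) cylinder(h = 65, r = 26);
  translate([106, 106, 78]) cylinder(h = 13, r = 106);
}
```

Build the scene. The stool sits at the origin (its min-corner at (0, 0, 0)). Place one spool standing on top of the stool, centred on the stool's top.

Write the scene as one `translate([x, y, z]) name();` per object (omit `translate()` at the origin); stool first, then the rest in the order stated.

stool();
translate([55, 36, 410]) spool();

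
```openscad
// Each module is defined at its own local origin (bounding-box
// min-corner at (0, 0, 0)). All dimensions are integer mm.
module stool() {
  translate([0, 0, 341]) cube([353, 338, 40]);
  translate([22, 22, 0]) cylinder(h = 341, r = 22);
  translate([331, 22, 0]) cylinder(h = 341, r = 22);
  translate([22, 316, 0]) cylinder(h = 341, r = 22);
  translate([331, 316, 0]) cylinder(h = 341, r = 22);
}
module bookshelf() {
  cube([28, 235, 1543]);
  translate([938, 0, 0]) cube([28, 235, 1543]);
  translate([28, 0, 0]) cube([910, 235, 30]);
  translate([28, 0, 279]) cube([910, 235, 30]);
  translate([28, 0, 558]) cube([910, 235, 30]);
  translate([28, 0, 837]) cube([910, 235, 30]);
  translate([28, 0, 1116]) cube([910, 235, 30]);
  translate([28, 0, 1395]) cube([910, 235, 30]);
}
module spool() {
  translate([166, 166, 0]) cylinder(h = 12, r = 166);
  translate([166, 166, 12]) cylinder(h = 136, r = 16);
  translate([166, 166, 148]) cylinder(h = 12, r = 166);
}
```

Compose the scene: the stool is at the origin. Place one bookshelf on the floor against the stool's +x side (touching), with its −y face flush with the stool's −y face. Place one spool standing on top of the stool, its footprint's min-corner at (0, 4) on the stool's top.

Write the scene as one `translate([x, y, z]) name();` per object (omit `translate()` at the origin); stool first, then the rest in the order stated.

stool();
translate([353, 0, 0]) bookshelf();
translate([0, 4, 381]) spool();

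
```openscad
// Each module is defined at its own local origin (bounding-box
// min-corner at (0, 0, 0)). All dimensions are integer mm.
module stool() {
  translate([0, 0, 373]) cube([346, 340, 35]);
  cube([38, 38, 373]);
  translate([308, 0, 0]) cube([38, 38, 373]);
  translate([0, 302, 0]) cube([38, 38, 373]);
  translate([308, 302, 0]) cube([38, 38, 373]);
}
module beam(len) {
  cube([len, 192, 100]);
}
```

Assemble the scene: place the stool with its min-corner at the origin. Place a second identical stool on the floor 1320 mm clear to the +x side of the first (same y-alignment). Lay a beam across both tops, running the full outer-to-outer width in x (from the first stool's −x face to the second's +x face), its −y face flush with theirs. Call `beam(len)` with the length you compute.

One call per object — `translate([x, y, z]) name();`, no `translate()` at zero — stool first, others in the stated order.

stool();
translate([1666, 0, 0]) stool();
translate([0, 0, 408]) beam(2012);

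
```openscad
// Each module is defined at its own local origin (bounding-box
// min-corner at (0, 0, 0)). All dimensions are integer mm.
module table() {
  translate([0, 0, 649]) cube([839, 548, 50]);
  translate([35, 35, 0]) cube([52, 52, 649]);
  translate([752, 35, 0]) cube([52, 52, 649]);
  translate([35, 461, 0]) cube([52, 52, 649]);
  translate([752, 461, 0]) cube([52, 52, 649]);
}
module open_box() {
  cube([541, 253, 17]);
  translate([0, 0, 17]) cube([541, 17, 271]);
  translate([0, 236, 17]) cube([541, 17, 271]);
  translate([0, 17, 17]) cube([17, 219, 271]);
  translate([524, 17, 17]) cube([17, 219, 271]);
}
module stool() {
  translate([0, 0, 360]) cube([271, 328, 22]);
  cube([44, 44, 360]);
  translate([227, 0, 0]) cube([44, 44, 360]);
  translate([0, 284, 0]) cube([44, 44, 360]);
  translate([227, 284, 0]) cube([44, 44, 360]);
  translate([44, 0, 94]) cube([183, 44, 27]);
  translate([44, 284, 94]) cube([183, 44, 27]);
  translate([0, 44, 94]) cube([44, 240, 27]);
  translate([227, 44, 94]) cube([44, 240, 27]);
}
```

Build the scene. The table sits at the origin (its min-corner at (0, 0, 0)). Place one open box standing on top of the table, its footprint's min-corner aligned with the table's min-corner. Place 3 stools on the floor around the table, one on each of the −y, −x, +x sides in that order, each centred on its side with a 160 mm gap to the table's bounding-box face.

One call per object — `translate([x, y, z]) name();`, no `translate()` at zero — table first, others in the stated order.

table();
translate([0, 0, 699]) open_box();
translate([284, -488, 0]) stool();
translate([-431, 110, 0]) stool();
translate([999, 110, 0]) stool();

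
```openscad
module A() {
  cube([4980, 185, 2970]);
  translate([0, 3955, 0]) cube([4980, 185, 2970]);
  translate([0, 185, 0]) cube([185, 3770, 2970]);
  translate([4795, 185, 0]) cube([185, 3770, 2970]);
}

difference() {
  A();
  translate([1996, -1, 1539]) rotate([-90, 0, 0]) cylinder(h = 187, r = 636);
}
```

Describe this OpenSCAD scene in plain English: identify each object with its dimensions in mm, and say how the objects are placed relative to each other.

A is the wall frame of a small rectangular building: four walls, each 2970 mm tall and 185 mm thick, enclosing a footprint 4980 mm (x) by 4140 mm (y) outside-to-outside, with no floor or roof. The front and back walls (the −y and +y sides) span the full width; the two side walls fit between them.

The house frame has a circular hole of radius 636 mm through its front wall, centred at (x = 1996, z = 1539).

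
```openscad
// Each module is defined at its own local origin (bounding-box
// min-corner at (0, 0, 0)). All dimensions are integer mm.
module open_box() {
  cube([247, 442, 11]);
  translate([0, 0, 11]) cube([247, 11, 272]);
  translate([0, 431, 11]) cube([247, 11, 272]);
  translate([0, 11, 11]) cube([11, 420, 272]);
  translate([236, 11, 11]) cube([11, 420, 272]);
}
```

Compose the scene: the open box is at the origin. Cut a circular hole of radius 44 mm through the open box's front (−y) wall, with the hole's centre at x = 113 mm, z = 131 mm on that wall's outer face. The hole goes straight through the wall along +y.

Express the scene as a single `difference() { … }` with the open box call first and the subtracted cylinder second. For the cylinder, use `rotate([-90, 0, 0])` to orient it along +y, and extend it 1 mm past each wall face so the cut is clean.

difference() {
  open_box();
  translate([113, -1, 131]) rotate([-90, 0, 0]) cylinder(h = 13, r = 44);
}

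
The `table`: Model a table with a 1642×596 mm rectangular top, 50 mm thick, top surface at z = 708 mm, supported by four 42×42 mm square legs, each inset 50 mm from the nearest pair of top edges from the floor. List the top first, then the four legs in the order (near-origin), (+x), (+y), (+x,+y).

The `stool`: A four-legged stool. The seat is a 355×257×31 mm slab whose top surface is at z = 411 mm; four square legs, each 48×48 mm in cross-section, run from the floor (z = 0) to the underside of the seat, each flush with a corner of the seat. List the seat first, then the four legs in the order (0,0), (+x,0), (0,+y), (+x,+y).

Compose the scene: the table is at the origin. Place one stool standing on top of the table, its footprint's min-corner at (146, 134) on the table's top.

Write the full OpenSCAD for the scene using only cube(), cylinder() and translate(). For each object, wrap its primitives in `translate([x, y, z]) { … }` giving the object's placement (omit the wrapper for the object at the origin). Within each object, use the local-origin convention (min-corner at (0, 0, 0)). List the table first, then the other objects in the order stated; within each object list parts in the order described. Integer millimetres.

translate([0, 0, 658]) cube([1642, 596, 50]);
translate([50, 50, 0]) cube([42, 42, 658]);
translate([1550, 50, 0]) cube([42, 42, 658]);
translate([50, 504, 0]) cube([42, 42, 658]);
translate([1550, 504, 0]) cube([42, 42, 658]);
translate([146, 134, 708]) {
  translate([0, 0, 380]) cube([355, 257, 31]);
  cube([48, 48, 380]);
  translate([307, 0, 0]) cube([48, 48, 380]);
  translate([0, 209, 0]) cube([48, 48, 380]);
  translate([307, 209, 0]) cube([48, 48, 380]);
}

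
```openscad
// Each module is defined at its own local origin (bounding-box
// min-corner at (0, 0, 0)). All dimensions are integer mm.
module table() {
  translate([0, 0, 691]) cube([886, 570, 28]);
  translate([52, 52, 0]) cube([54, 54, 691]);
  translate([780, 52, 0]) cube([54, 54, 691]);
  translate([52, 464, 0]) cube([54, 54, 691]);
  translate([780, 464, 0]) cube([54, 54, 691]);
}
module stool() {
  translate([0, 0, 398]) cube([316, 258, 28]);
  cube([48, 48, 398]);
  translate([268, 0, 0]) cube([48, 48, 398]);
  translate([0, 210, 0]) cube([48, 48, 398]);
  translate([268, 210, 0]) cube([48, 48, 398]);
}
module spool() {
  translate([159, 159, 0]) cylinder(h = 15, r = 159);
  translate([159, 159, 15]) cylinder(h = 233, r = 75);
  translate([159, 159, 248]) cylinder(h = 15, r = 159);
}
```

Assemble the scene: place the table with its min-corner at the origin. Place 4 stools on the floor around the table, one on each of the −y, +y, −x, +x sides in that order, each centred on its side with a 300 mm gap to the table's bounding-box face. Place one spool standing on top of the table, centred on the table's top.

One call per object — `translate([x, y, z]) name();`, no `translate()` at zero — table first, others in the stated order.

table();
translate([285, -558, 0]) stool();
translate([285, 870, 0]) stool();
translate([-616, 156, 0]) stool();
translate([1186, 156, 0]) stool();
translate([284, 126, 719]) spool();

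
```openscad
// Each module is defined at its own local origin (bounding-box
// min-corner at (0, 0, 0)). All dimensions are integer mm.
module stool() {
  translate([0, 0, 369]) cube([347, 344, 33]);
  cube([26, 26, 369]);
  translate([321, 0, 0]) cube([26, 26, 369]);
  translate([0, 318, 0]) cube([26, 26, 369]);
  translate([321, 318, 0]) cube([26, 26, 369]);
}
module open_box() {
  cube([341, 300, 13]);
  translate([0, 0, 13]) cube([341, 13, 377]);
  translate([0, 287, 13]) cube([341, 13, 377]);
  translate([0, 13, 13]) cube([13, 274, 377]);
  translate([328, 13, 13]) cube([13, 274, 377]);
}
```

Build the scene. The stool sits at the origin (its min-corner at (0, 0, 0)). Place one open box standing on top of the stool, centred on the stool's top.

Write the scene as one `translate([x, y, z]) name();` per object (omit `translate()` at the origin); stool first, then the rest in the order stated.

stool();
translate([3, 22, 402]) open_box();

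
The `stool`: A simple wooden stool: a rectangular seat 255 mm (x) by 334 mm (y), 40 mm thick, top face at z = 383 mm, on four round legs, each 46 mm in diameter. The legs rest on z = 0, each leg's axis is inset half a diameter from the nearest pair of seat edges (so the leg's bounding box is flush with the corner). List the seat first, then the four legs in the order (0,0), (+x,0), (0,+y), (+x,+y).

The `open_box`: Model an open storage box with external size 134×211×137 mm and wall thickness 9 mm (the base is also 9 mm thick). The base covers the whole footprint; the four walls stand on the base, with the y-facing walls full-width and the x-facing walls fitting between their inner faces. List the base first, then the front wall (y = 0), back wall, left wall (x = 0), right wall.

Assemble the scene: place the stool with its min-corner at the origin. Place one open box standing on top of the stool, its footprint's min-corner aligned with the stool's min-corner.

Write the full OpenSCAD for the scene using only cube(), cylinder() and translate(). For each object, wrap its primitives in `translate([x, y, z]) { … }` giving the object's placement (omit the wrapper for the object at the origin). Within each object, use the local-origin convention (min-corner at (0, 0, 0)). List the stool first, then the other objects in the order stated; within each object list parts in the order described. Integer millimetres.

translate([0, 0, 343]) cube([255, 334, 40]);
translate([23, 23, 0]) cylinder(h = 343, r = 23);
translate([232, 23, 0]) cylinder(h = 343, r = 23);
translate([23, 311, 0]) cylinder(h = 343, r = 23);
translate([232, 311, 0]) cylinder(h = 343, r = 23);
translate([0, 0, 383]) {
  cube([134, 211, 9]);
  translate([0, 0, 9]) cube([134, 9, 128]);
  translate([0, 202, 9]) cube([134, 9, 128]);
  translate([0, 9, 9]) cube([9, 193, 128]);
  translate([125, 9, 9]) cube([9, 193, 128]);
}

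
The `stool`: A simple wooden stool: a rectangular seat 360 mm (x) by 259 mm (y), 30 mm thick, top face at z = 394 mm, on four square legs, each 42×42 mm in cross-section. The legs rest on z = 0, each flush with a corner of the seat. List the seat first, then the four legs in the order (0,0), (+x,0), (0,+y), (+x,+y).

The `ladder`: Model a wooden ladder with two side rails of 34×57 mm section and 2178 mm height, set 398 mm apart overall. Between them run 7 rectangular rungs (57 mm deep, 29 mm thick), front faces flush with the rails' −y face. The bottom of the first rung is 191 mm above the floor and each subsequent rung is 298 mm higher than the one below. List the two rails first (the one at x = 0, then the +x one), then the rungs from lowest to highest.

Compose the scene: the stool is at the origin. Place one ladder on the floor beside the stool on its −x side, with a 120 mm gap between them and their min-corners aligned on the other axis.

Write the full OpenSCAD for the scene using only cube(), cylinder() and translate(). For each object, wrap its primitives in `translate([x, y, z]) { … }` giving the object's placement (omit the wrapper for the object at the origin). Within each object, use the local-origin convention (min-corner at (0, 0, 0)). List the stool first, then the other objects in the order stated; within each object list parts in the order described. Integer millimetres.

translate([0, 0, 364]) cube([360, 259, 30]);
cube([42, 42, 364]);
translate([318, 0, 0]) cube([42, 42, 364]);
translate([0, 217, 0]) cube([42, 42, 364]);
translate([318, 217, 0]) cube([42, 42, 364]);
translate([-518, 0, 0]) {
  cube([34, 57, 2178]);
  translate([364, 0, 0]) cube([34, 57, 2178]);
  translate([34, 0, 191]) cube([330, 57, 29]);
  translate([34, 0, 489]) cube([330, 57, 29]);
  translate([34, 0, 787]) cube([330, 57, 29]);
  translate([34, 0, 1085]) cube([330, 57, 29]);
  translate([34, 0, 1383]) cube([330, 57, 29]);
  translate([34, 0, 1681]) cube([330, 57, 29]);
  translate([34, 0, 1979]) cube([330, 57, 29]);
}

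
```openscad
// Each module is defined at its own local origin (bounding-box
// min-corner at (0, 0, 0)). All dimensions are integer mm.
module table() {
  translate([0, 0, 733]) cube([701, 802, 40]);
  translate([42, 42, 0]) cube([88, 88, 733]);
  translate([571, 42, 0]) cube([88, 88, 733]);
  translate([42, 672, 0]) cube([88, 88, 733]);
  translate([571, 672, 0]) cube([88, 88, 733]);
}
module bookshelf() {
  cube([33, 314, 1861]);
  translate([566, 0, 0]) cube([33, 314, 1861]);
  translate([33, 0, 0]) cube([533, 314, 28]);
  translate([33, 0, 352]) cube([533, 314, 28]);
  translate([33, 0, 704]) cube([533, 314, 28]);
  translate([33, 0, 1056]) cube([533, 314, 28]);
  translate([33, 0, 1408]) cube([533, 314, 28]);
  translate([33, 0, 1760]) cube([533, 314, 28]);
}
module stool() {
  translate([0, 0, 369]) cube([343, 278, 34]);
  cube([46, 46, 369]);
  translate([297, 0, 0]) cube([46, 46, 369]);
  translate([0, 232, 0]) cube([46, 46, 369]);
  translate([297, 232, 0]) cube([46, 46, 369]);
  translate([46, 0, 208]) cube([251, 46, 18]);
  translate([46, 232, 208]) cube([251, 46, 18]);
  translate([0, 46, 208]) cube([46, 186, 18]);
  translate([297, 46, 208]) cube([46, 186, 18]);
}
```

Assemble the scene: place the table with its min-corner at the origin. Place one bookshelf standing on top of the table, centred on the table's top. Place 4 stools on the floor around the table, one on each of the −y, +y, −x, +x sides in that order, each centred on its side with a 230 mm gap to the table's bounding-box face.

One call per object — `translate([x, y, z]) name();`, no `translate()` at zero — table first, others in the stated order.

table();
translate([51, 244, 773]) bookshelf();
translate([179, -508, 0]) stool();
translate([179, 1032, 0]) stool();
translate([-573, 262, 0]) stool();
translate([931, 262, 0]) stool();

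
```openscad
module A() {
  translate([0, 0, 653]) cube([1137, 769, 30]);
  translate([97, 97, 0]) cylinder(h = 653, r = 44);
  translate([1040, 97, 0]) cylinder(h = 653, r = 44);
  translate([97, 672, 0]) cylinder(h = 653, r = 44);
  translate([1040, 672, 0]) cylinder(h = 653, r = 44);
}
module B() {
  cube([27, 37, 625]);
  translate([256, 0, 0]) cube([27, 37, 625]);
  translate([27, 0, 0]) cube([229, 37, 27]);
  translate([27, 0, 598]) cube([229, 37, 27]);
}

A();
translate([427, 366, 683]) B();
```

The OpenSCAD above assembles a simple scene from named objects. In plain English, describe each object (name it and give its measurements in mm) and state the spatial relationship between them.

A is a rectangular dining table. The top is 1137×769×30 mm with its upper surface at z = 683 mm. It stands on four round legs of 88 mm diameter, each leg's bounding box inset 53 mm from the nearest pair of top edges, running from the floor to the underside of the top.

B is a picture frame with a 229×571 mm rectangular opening (x by z) and a uniform 27 mm border on every side. Frame depth is 37 mm along y. It is built from two vertical stiles running the full outside height and two horizontal rails spanning the gap between the stiles.

The picture frame is on top of the table, centred.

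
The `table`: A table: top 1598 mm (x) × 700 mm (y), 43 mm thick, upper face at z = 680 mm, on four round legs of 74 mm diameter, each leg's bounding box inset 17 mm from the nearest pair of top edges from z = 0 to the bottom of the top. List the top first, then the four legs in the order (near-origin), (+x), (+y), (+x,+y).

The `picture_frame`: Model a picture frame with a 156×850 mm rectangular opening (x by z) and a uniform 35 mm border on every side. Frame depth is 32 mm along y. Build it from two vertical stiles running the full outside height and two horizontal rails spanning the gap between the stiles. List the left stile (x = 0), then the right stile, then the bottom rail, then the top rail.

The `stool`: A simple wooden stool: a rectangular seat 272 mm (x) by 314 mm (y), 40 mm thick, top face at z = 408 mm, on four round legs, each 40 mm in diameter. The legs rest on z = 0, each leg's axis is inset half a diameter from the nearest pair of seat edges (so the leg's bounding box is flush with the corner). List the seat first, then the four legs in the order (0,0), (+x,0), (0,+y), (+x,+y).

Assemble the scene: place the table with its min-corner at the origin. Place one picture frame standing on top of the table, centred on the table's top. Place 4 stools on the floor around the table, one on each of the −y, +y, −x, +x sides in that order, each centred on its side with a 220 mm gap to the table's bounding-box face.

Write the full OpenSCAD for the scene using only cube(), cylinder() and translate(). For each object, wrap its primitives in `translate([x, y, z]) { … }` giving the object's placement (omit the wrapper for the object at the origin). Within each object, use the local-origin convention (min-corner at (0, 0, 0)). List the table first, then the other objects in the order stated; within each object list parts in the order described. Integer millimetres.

translate([0, 0, 637]) cube([1598, 700, 43]);
translate([54, 54, 0]) cylinder(h = 637, r = 37);
translate([1544, 54, 0]) cylinder(h = 637, r = 37);
translate([54, 646, 0]) cylinder(h = 637, r = 37);
translate([1544, 646, 0]) cylinder(h = 637, r = 37);
translate([686, 334, 680]) {
  cube([35, 32, 920]);
  translate([191, 0, 0]) cube([35, 32, 920]);
  translate([35, 0, 0]) cube([156, 32, 35]);
  translate([35, 0, 885]) cube([156, 32, 35]);
}
translate([663, -534, 0]) {
  translate([0, 0, 368]) cube([272, 314, 40]);
  translate([20, 20, 0]) cylinder(h = 368, r = 20);
  translate([252, 20, 0]) cylinder(h = 368, r = 20);
  translate([20, 294, 0]) cylinder(h = 368, r = 20);
  translate([252, 294, 0]) cylinder(h = 368, r = 20);
}
translate([663, 920, 0]) {
  translate([0, 0, 368]) cube([272, 314, 40]);
  translate([20, 20, 0]) cylinder(h = 368, r = 20);
  translate([252, 20, 0]) cylinder(h = 368, r = 20);
  translate([20, 294, 0]) cylinder(h = 368, r = 20);
  translate([252, 294, 0]) cylinder(h = 368, r = 20);
}
translate([-492, 193, 0]) {
  translate([0, 0, 368]) cube([272, 314, 40]);
  translate([20, 20, 0]) cylinder(h = 368, r = 20);
  translate([252, 20, 0]) cylinder(h = 368, r = 20);
  translate([20, 294, 0]) cylinder(h = 368, r = 20);
  translate([252, 294, 0]) cylinder(h = 368, r = 20);
}
translate([1818, 193, 0]) {
  translate([0, 0, 368]) cube([272, 314, 40]);
  translate([20, 20, 0]) cylinder(h = 368, r = 20);
  translate([252, 20, 0]) cylinder(h = 368, r = 20);
  translate([20, 294, 0]) cylinder(h = 368, r = 20);
  translate([252, 294, 0]) cylinder(h = 368, r = 20);
}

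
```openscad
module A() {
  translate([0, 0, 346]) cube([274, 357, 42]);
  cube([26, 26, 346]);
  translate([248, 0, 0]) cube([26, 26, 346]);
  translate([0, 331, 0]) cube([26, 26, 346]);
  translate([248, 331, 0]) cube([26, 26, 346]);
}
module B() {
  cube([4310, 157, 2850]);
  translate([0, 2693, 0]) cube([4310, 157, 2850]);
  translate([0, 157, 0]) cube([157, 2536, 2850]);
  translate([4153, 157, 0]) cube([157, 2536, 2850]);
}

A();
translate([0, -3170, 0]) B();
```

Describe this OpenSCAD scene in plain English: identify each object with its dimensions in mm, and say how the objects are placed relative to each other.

A is a simple wooden stool: a rectangular seat 274 mm (x) by 357 mm (y), 42 mm thick, top face at z = 388 mm, on four square legs, each 26×26 mm in cross-section. The legs rest on z = 0, each flush with a corner of the seat.

B is a box-shaped house frame (walls only): outside footprint 4310×2850 mm, wall height 2850 mm, wall thickness 157 mm. The two y-facing walls run the full x-width; the two x-facing walls fit between the inner faces of the y-facing walls.

The house frame is on the floor beside the stool on its −y side.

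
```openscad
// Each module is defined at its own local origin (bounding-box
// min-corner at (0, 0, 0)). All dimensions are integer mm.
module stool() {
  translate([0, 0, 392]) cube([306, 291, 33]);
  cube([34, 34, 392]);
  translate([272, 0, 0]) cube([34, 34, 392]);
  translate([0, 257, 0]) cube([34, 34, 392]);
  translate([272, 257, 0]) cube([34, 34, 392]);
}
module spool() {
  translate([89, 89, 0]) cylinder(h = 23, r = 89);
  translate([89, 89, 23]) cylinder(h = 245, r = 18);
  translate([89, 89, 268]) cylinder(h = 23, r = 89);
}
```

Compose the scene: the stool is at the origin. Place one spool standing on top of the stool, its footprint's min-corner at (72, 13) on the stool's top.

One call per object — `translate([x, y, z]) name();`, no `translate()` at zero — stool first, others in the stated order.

stool();
translate([72, 13, 425]) spool();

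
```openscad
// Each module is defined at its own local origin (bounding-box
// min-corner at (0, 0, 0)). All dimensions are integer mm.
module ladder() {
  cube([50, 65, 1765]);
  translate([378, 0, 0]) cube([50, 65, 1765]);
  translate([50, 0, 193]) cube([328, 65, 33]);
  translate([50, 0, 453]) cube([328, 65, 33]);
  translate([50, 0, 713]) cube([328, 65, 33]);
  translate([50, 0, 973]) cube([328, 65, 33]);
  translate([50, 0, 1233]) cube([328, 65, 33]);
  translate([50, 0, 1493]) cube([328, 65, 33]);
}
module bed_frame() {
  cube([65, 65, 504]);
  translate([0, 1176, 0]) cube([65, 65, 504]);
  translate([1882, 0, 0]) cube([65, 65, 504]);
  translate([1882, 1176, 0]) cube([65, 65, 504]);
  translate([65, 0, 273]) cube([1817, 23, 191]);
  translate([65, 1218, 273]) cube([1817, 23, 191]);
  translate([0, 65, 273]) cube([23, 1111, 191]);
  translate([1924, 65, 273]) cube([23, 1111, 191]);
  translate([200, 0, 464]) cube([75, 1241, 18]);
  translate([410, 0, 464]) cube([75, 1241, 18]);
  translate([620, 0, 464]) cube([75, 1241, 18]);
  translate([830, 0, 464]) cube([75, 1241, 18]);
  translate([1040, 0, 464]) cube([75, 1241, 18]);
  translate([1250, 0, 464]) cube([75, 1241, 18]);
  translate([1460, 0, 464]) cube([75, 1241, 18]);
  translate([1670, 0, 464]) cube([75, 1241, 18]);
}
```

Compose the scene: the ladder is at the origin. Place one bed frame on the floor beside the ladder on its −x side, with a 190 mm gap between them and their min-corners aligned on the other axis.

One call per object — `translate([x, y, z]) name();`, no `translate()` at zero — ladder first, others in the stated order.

ladder();
translate([-2137, 0, 0]) bed_frame();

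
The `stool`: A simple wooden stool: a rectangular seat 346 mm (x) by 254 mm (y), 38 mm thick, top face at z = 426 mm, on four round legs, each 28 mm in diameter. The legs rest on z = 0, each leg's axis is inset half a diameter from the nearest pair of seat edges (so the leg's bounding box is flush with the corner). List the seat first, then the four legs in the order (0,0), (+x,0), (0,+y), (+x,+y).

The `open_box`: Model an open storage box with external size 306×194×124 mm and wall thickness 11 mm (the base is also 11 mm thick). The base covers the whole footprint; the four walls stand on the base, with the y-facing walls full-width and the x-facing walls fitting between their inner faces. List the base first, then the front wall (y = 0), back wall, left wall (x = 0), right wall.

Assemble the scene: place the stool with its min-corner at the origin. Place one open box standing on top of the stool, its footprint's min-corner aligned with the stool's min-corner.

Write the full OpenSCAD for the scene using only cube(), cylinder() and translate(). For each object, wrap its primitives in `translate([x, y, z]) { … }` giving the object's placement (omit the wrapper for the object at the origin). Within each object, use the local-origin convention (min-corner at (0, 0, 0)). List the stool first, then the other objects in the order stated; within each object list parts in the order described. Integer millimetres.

translate([0, 0, 388]) cube([346, 254, 38]);
translate([14, 14, 0]) cylinder(h = 388, r = 14);
translate([332, 14, 0]) cylinder(h = 388, r = 14);
translate([14, 240, 0]) cylinder(h = 388, r = 14);
translate([332, 240, 0]) cylinder(h = 388, r = 14);
translate([0, 0, 426]) {
  cube([306, 194, 11]);
  translate([0, 0, 11]) cube([306, 11, 113]);
  translate([0, 183, 11]) cube([306, 11, 113]);
  translate([0, 11, 11]) cube([11, 172, 113]);
  translate([295, 11, 11]) cube([11, 172, 113]);
}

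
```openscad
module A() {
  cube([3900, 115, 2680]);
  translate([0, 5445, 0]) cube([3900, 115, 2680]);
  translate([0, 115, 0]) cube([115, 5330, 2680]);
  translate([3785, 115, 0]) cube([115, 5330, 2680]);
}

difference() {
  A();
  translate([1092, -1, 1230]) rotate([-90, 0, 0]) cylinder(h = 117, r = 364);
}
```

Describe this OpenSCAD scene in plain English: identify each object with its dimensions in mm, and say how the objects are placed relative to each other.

A is a box-shaped house frame (walls only): outside footprint 3900×5560 mm, wall height 2680 mm, wall thickness 115 mm. The two y-facing walls run the full x-width; the two x-facing walls fit between the inner faces of the y-facing walls.

The house frame has a circular hole of radius 364 mm through its front wall, centred at (x = 1092, z = 1230).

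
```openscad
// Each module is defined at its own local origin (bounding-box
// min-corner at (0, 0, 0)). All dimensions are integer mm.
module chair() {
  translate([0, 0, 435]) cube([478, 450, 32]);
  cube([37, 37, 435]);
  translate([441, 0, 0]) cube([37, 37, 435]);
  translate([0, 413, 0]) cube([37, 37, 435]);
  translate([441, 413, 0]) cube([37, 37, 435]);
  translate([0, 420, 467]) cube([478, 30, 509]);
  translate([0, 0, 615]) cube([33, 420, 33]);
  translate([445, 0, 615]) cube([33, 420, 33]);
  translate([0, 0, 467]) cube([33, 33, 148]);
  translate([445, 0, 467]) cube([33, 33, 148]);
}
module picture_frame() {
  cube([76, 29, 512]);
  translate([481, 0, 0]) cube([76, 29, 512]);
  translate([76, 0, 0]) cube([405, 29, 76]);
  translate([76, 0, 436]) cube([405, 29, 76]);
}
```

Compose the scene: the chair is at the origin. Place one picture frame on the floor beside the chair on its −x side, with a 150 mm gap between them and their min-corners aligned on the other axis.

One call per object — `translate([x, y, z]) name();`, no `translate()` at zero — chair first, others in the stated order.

chair();
translate([-707, 0, 0]) picture_frame();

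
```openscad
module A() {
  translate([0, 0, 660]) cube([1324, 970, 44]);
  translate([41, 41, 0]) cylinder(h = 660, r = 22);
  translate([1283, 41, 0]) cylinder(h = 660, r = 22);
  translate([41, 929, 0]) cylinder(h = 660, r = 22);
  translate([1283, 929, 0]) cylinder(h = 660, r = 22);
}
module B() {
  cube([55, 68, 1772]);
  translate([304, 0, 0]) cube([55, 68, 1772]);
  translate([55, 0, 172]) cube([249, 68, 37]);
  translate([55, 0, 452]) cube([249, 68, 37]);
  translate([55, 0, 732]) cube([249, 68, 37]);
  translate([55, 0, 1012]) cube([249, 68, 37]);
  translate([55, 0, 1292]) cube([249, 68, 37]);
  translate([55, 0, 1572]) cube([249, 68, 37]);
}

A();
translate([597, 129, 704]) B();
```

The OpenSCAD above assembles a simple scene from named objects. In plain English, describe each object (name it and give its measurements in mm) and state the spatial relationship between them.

A is a rectangular dining table. The top is 1324×970×44 mm with its upper surface at z = 704 mm. It stands on four round legs of 44 mm diameter, each leg's bounding box inset 19 mm from the nearest pair of top edges, running from the floor to the underside of the top.

B is a wooden ladder with two side rails of 55×68 mm section and 1772 mm height, set 359 mm apart overall. Between them run 6 rectangular rungs (68 mm deep, 37 mm thick), front faces flush with the rails' −y face. The bottom of the first rung is 172 mm above the floor and each subsequent rung is 280 mm higher than the one below.

The ladder is on top of the table.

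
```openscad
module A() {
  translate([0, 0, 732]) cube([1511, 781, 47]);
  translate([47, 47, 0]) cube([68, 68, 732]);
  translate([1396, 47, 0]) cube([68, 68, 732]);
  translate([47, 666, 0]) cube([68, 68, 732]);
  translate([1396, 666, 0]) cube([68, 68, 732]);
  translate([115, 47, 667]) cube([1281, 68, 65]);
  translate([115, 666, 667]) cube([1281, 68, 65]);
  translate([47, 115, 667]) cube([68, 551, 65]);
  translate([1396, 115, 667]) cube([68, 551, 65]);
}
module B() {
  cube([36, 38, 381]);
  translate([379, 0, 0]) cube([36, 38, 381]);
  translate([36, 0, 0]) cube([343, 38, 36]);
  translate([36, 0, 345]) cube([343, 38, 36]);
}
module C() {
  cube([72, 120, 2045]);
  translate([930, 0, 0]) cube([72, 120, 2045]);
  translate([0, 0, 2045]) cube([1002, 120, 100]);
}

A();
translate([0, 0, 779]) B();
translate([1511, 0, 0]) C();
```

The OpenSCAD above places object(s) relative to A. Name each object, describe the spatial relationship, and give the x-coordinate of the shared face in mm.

A is a table. B is a picture frame. C is a door frame. The picture frame is on top of the table. The door frame is against the table's +x side, with their −y faces flush. The x-coordinate of the shared face is 1511 mm.

The table's +x face and the door frame's −x face are both at x = 1511 mm.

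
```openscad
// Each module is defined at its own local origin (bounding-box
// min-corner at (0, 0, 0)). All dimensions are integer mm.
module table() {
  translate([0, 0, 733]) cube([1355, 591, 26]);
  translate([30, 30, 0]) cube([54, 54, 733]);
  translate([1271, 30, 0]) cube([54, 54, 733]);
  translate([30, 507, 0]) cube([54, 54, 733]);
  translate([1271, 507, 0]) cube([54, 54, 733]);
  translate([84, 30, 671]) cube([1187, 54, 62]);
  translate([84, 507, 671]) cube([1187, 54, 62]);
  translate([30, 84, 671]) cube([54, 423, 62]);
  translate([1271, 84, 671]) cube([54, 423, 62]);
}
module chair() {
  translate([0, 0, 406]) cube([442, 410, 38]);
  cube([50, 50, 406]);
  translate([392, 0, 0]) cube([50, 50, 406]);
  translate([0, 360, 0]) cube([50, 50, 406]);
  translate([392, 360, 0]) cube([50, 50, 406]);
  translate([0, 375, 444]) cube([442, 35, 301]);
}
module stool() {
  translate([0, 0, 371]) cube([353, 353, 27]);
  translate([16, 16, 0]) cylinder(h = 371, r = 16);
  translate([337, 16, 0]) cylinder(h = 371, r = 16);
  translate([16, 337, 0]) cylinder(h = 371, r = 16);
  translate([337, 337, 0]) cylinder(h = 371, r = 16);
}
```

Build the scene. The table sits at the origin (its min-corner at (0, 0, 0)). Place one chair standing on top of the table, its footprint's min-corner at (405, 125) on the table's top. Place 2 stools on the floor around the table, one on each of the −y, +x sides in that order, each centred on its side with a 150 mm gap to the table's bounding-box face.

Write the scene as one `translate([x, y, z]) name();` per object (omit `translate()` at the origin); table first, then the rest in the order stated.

table();
translate([405, 125, 759]) chair();
translate([501, -503, 0]) stool();
translate([1505, 119, 0]) stool();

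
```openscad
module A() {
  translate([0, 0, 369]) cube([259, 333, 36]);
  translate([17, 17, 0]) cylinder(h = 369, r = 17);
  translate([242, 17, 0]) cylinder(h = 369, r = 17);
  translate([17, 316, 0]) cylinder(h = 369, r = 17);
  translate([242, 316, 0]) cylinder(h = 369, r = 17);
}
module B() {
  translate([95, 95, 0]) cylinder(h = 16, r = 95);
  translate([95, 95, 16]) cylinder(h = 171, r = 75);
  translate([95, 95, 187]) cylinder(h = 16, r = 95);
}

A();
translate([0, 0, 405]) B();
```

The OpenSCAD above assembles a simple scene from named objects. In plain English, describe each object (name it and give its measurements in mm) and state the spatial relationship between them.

A is a four-legged stool. The seat is a 259×333×36 mm slab whose top surface is at z = 405 mm; four round legs, each 34 mm in diameter, run from the floor (z = 0) to the underside of the seat, each leg's axis is inset half a diameter from the nearest pair of seat edges (so the leg's bounding box is flush with the corner).

B is a spool: two coaxial disc flanges of radius 95 mm and thickness 16 mm, joined by a core cylinder of radius 75 mm and height 171 mm. The lower flange rests on z = 0 and the three cylinders share a vertical axis.

The spool is on top of the stool.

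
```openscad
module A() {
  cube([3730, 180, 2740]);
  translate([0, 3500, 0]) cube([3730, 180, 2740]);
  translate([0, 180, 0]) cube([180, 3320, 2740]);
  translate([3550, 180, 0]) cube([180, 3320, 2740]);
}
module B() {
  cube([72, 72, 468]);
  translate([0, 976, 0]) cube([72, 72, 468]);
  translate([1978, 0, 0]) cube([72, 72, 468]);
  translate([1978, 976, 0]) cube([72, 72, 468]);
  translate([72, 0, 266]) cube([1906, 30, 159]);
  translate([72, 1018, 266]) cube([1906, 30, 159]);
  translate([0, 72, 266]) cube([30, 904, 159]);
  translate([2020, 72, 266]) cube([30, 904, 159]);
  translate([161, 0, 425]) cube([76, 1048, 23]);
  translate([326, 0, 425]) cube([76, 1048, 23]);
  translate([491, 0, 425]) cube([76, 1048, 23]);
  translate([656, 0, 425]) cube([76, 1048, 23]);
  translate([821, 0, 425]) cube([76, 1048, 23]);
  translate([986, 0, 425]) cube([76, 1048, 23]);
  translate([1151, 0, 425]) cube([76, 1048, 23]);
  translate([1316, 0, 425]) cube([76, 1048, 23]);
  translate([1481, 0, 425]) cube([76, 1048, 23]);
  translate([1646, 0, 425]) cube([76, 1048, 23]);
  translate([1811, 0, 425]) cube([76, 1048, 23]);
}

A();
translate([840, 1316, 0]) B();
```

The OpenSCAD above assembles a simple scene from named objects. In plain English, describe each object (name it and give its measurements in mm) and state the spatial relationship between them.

A is the wall frame of a small rectangular building: four walls, each 2740 mm tall and 180 mm thick, enclosing a footprint 3730 mm (x) by 3680 mm (y) outside-to-outside, with no floor or roof. The front and back walls (the −y and +y sides) span the full width; the two side walls fit between them.

B is a bed frame 2050 mm long (x) by 1048 mm wide (y). Four 72×72 mm corner posts, 468 mm tall, at the corners of the footprint. Four rails of 30 mm thickness and 159 mm height run between adjacent posts with their undersides at z = 266 mm, their outer faces flush with the outside of the frame (the two x-running rails run between the posts' inner faces; the two y-running rails run between the posts' inner faces). 11 slats, each 76 mm wide (x) and 23 mm thick, lie across the top of the two x-running rails, running the full 1048 mm width of the frame in y; the slats are evenly spaced along x between the inner faces of the end posts with equal gaps (rounded down to the nearest mm) at the −x end and between each pair — any rounding remainder accumulates at the +x end.

The bed frame sits inside the house frame, centred.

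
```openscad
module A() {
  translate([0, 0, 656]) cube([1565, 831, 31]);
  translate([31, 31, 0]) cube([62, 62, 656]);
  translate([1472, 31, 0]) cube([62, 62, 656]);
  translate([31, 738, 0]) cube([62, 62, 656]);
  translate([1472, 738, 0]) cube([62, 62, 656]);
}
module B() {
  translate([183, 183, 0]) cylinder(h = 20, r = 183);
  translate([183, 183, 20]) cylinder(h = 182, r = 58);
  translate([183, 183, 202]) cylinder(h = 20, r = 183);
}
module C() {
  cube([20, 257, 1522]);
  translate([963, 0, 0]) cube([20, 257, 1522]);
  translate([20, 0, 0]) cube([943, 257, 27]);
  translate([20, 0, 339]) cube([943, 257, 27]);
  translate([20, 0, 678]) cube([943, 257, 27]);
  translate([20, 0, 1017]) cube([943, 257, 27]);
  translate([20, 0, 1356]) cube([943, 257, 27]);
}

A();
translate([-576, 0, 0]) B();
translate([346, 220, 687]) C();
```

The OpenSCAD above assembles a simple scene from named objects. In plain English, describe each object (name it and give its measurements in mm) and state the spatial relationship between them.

A is a table with a 1565×831 mm rectangular top, 31 mm thick, top surface at z = 687 mm, supported by four 62×62 mm square legs, each inset 31 mm from the nearest pair of top edges, running from the floor.

B is a spool: two coaxial disc flanges of radius 183 mm and thickness 20 mm, joined by a core cylinder of radius 58 mm and height 182 mm. The lower flange rests on z = 0 and the three cylinders share a vertical axis.

C is an open bookshelf. Two side panels, each 20 mm thick, 257 mm deep and 1522 mm tall, stand 983 mm apart (outside-to-outside). Between them sit 5 shelves, each 27 mm thick and 257 mm deep, spanning the full gap between the sides. The bottom shelf rests on the floor (its underside at z = 0) and the clear gap between one shelf's top and the next shelf's underside is 312 mm.

The spool is on the floor beside the table on its −x side. The bookshelf is on top of the table.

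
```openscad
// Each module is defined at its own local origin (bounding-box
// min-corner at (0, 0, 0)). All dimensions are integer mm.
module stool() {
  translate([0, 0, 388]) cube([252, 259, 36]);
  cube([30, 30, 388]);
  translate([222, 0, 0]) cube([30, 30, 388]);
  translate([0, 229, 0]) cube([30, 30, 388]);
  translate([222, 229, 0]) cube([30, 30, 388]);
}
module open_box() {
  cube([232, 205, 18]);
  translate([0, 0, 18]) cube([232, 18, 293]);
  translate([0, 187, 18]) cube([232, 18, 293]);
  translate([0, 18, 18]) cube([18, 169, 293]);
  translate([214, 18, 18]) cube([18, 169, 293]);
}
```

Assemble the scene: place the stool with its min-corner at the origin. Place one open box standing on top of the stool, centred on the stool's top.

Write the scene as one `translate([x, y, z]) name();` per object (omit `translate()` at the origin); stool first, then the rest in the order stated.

stool();
translate([10, 27, 424]) open_box();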